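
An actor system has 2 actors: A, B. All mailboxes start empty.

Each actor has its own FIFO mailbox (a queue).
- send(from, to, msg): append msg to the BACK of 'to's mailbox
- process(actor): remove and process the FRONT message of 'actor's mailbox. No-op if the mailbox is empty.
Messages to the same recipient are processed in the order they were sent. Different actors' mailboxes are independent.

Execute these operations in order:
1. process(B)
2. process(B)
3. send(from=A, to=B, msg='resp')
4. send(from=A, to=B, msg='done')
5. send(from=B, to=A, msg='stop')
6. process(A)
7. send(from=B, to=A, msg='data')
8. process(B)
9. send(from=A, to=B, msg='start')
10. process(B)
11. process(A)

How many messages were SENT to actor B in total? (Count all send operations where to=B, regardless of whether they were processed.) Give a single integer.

Answer: 3

Derivation:
After 1 (process(B)): A:[] B:[]
After 2 (process(B)): A:[] B:[]
After 3 (send(from=A, to=B, msg='resp')): A:[] B:[resp]
After 4 (send(from=A, to=B, msg='done')): A:[] B:[resp,done]
After 5 (send(from=B, to=A, msg='stop')): A:[stop] B:[resp,done]
After 6 (process(A)): A:[] B:[resp,done]
After 7 (send(from=B, to=A, msg='data')): A:[data] B:[resp,done]
After 8 (process(B)): A:[data] B:[done]
After 9 (send(from=A, to=B, msg='start')): A:[data] B:[done,start]
After 10 (process(B)): A:[data] B:[start]
After 11 (process(A)): A:[] B:[start]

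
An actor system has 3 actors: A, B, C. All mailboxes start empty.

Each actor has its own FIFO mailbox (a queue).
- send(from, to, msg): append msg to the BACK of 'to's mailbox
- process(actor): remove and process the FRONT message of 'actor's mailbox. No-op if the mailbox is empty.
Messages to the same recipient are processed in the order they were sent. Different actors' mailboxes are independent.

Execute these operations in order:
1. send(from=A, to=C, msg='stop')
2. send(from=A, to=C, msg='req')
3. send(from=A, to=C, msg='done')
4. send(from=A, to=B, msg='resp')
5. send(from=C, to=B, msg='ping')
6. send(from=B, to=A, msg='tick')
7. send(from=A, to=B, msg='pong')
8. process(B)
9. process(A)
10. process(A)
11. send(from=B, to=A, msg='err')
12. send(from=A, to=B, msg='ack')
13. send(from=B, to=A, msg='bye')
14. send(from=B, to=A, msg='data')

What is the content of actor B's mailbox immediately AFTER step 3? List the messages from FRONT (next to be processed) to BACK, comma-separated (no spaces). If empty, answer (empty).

After 1 (send(from=A, to=C, msg='stop')): A:[] B:[] C:[stop]
After 2 (send(from=A, to=C, msg='req')): A:[] B:[] C:[stop,req]
After 3 (send(from=A, to=C, msg='done')): A:[] B:[] C:[stop,req,done]

(empty)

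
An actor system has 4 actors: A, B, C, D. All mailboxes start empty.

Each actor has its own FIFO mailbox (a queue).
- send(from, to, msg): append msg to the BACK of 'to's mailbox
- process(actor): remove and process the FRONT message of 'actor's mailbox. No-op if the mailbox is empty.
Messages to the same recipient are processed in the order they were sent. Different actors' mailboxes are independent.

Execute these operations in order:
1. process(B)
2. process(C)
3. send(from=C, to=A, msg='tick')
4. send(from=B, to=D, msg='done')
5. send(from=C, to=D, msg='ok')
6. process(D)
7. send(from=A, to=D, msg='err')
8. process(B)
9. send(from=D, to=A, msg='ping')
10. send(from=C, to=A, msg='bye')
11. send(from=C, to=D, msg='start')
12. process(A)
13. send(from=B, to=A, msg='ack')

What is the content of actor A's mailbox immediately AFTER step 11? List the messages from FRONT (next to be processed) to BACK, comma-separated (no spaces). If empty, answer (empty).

After 1 (process(B)): A:[] B:[] C:[] D:[]
After 2 (process(C)): A:[] B:[] C:[] D:[]
After 3 (send(from=C, to=A, msg='tick')): A:[tick] B:[] C:[] D:[]
After 4 (send(from=B, to=D, msg='done')): A:[tick] B:[] C:[] D:[done]
After 5 (send(from=C, to=D, msg='ok')): A:[tick] B:[] C:[] D:[done,ok]
After 6 (process(D)): A:[tick] B:[] C:[] D:[ok]
After 7 (send(from=A, to=D, msg='err')): A:[tick] B:[] C:[] D:[ok,err]
After 8 (process(B)): A:[tick] B:[] C:[] D:[ok,err]
After 9 (send(from=D, to=A, msg='ping')): A:[tick,ping] B:[] C:[] D:[ok,err]
After 10 (send(from=C, to=A, msg='bye')): A:[tick,ping,bye] B:[] C:[] D:[ok,err]
After 11 (send(from=C, to=D, msg='start')): A:[tick,ping,bye] B:[] C:[] D:[ok,err,start]

tick,ping,bye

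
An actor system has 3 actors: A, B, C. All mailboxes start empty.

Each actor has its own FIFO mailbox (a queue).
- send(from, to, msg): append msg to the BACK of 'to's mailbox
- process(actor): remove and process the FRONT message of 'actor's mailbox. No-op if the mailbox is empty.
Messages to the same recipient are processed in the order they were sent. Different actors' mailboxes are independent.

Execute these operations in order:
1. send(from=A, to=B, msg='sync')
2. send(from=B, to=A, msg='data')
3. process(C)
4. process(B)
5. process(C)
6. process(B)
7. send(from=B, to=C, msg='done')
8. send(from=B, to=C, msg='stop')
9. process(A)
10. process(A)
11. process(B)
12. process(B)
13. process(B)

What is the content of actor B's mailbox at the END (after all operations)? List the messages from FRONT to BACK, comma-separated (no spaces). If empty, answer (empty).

Answer: (empty)

Derivation:
After 1 (send(from=A, to=B, msg='sync')): A:[] B:[sync] C:[]
After 2 (send(from=B, to=A, msg='data')): A:[data] B:[sync] C:[]
After 3 (process(C)): A:[data] B:[sync] C:[]
After 4 (process(B)): A:[data] B:[] C:[]
After 5 (process(C)): A:[data] B:[] C:[]
After 6 (process(B)): A:[data] B:[] C:[]
After 7 (send(from=B, to=C, msg='done')): A:[data] B:[] C:[done]
After 8 (send(from=B, to=C, msg='stop')): A:[data] B:[] C:[done,stop]
After 9 (process(A)): A:[] B:[] C:[done,stop]
After 10 (process(A)): A:[] B:[] C:[done,stop]
After 11 (process(B)): A:[] B:[] C:[done,stop]
After 12 (process(B)): A:[] B:[] C:[done,stop]
After 13 (process(B)): A:[] B:[] C:[done,stop]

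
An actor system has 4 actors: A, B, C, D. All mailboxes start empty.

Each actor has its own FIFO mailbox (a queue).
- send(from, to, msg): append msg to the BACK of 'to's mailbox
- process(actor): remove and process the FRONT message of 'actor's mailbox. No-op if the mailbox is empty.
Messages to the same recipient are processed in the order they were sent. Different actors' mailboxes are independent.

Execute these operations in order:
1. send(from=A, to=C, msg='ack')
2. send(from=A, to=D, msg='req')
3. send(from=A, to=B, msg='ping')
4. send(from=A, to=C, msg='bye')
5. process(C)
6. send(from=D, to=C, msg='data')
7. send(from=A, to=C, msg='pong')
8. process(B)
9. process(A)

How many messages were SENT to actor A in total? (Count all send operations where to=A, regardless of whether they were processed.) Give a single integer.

Answer: 0

Derivation:
After 1 (send(from=A, to=C, msg='ack')): A:[] B:[] C:[ack] D:[]
After 2 (send(from=A, to=D, msg='req')): A:[] B:[] C:[ack] D:[req]
After 3 (send(from=A, to=B, msg='ping')): A:[] B:[ping] C:[ack] D:[req]
After 4 (send(from=A, to=C, msg='bye')): A:[] B:[ping] C:[ack,bye] D:[req]
After 5 (process(C)): A:[] B:[ping] C:[bye] D:[req]
After 6 (send(from=D, to=C, msg='data')): A:[] B:[ping] C:[bye,data] D:[req]
After 7 (send(from=A, to=C, msg='pong')): A:[] B:[ping] C:[bye,data,pong] D:[req]
After 8 (process(B)): A:[] B:[] C:[bye,data,pong] D:[req]
After 9 (process(A)): A:[] B:[] C:[bye,data,pong] D:[req]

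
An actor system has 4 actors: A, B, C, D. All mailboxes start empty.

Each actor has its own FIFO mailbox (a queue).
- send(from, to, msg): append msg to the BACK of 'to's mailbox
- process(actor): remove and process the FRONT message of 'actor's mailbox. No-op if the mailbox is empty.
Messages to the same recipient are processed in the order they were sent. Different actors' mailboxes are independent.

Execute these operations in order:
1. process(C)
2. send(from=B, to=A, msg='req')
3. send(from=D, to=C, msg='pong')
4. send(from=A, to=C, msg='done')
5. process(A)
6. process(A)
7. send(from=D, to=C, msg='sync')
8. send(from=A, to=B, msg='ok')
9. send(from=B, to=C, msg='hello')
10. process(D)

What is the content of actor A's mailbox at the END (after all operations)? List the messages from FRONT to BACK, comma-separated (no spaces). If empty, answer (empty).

After 1 (process(C)): A:[] B:[] C:[] D:[]
After 2 (send(from=B, to=A, msg='req')): A:[req] B:[] C:[] D:[]
After 3 (send(from=D, to=C, msg='pong')): A:[req] B:[] C:[pong] D:[]
After 4 (send(from=A, to=C, msg='done')): A:[req] B:[] C:[pong,done] D:[]
After 5 (process(A)): A:[] B:[] C:[pong,done] D:[]
After 6 (process(A)): A:[] B:[] C:[pong,done] D:[]
After 7 (send(from=D, to=C, msg='sync')): A:[] B:[] C:[pong,done,sync] D:[]
After 8 (send(from=A, to=B, msg='ok')): A:[] B:[ok] C:[pong,done,sync] D:[]
After 9 (send(from=B, to=C, msg='hello')): A:[] B:[ok] C:[pong,done,sync,hello] D:[]
After 10 (process(D)): A:[] B:[ok] C:[pong,done,sync,hello] D:[]

Answer: (empty)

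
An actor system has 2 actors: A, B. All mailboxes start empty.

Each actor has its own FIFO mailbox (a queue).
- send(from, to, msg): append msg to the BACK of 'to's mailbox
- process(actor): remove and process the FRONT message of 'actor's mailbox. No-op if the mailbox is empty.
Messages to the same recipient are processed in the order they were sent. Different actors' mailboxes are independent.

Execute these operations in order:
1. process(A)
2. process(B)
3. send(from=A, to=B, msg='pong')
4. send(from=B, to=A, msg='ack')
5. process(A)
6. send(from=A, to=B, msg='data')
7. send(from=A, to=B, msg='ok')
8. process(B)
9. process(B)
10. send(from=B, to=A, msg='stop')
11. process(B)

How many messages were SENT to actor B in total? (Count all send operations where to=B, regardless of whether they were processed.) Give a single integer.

Answer: 3

Derivation:
After 1 (process(A)): A:[] B:[]
After 2 (process(B)): A:[] B:[]
After 3 (send(from=A, to=B, msg='pong')): A:[] B:[pong]
After 4 (send(from=B, to=A, msg='ack')): A:[ack] B:[pong]
After 5 (process(A)): A:[] B:[pong]
After 6 (send(from=A, to=B, msg='data')): A:[] B:[pong,data]
After 7 (send(from=A, to=B, msg='ok')): A:[] B:[pong,data,ok]
After 8 (process(B)): A:[] B:[data,ok]
After 9 (process(B)): A:[] B:[ok]
After 10 (send(from=B, to=A, msg='stop')): A:[stop] B:[ok]
After 11 (process(B)): A:[stop] B:[]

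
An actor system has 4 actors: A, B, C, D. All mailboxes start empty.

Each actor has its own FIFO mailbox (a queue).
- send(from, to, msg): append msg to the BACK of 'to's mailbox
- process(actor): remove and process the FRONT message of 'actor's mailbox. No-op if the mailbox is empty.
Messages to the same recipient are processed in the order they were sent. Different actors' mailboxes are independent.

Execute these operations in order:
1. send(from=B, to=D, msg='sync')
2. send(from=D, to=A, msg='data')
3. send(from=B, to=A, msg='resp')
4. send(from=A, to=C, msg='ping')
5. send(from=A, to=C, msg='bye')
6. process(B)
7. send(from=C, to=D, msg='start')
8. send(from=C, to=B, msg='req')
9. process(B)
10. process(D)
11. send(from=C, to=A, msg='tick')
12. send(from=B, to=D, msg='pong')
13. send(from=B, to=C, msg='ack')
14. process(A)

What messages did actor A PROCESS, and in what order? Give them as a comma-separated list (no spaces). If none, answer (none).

Answer: data

Derivation:
After 1 (send(from=B, to=D, msg='sync')): A:[] B:[] C:[] D:[sync]
After 2 (send(from=D, to=A, msg='data')): A:[data] B:[] C:[] D:[sync]
After 3 (send(from=B, to=A, msg='resp')): A:[data,resp] B:[] C:[] D:[sync]
After 4 (send(from=A, to=C, msg='ping')): A:[data,resp] B:[] C:[ping] D:[sync]
After 5 (send(from=A, to=C, msg='bye')): A:[data,resp] B:[] C:[ping,bye] D:[sync]
After 6 (process(B)): A:[data,resp] B:[] C:[ping,bye] D:[sync]
After 7 (send(from=C, to=D, msg='start')): A:[data,resp] B:[] C:[ping,bye] D:[sync,start]
After 8 (send(from=C, to=B, msg='req')): A:[data,resp] B:[req] C:[ping,bye] D:[sync,start]
After 9 (process(B)): A:[data,resp] B:[] C:[ping,bye] D:[sync,start]
After 10 (process(D)): A:[data,resp] B:[] C:[ping,bye] D:[start]
After 11 (send(from=C, to=A, msg='tick')): A:[data,resp,tick] B:[] C:[ping,bye] D:[start]
After 12 (send(from=B, to=D, msg='pong')): A:[data,resp,tick] B:[] C:[ping,bye] D:[start,pong]
After 13 (send(from=B, to=C, msg='ack')): A:[data,resp,tick] B:[] C:[ping,bye,ack] D:[start,pong]
After 14 (process(A)): A:[resp,tick] B:[] C:[ping,bye,ack] D:[start,pong]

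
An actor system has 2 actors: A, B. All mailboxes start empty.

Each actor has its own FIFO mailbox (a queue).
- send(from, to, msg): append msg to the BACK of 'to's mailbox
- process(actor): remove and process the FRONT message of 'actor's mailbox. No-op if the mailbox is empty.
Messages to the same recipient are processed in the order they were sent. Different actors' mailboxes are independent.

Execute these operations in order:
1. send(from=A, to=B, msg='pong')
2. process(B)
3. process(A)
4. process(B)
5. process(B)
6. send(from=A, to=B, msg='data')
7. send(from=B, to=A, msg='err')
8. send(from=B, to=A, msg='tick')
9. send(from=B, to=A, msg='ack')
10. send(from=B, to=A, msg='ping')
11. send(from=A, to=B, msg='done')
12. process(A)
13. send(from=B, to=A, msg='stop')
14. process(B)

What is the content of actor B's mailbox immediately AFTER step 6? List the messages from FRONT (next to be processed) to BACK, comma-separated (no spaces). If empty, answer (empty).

After 1 (send(from=A, to=B, msg='pong')): A:[] B:[pong]
After 2 (process(B)): A:[] B:[]
After 3 (process(A)): A:[] B:[]
After 4 (process(B)): A:[] B:[]
After 5 (process(B)): A:[] B:[]
After 6 (send(from=A, to=B, msg='data')): A:[] B:[data]

data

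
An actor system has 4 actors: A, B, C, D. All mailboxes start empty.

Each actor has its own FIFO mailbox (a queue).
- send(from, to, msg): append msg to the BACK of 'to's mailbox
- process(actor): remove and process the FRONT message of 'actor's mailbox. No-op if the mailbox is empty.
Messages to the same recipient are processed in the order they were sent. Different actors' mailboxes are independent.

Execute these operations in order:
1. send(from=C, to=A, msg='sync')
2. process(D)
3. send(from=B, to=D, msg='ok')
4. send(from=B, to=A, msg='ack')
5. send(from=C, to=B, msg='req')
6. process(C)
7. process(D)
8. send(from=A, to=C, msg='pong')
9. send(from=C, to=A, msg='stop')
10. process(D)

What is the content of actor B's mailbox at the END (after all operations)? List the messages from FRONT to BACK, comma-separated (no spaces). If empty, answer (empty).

After 1 (send(from=C, to=A, msg='sync')): A:[sync] B:[] C:[] D:[]
After 2 (process(D)): A:[sync] B:[] C:[] D:[]
After 3 (send(from=B, to=D, msg='ok')): A:[sync] B:[] C:[] D:[ok]
After 4 (send(from=B, to=A, msg='ack')): A:[sync,ack] B:[] C:[] D:[ok]
After 5 (send(from=C, to=B, msg='req')): A:[sync,ack] B:[req] C:[] D:[ok]
After 6 (process(C)): A:[sync,ack] B:[req] C:[] D:[ok]
After 7 (process(D)): A:[sync,ack] B:[req] C:[] D:[]
After 8 (send(from=A, to=C, msg='pong')): A:[sync,ack] B:[req] C:[pong] D:[]
After 9 (send(from=C, to=A, msg='stop')): A:[sync,ack,stop] B:[req] C:[pong] D:[]
After 10 (process(D)): A:[sync,ack,stop] B:[req] C:[pong] D:[]

Answer: req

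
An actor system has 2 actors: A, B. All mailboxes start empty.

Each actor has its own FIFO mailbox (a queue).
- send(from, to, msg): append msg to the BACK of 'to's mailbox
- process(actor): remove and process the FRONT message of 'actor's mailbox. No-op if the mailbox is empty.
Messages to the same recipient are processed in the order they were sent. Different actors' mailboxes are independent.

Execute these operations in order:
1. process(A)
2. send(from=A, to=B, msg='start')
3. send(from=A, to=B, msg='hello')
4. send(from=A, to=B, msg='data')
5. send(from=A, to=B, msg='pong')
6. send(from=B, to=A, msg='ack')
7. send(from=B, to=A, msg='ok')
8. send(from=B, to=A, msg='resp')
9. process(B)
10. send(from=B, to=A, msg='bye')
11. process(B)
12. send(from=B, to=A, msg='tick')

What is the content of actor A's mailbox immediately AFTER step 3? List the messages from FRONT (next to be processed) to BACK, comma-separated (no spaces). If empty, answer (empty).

After 1 (process(A)): A:[] B:[]
After 2 (send(from=A, to=B, msg='start')): A:[] B:[start]
After 3 (send(from=A, to=B, msg='hello')): A:[] B:[start,hello]

(empty)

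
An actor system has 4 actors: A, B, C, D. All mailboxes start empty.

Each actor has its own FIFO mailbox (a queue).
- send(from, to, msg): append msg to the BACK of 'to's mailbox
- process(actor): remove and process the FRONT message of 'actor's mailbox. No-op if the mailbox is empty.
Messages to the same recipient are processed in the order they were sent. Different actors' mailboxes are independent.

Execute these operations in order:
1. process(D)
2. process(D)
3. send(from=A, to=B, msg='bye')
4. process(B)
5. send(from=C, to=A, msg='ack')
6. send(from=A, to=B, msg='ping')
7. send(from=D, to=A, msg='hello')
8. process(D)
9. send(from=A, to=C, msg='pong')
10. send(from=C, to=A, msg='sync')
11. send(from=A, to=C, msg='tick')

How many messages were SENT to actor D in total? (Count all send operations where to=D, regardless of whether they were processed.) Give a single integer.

After 1 (process(D)): A:[] B:[] C:[] D:[]
After 2 (process(D)): A:[] B:[] C:[] D:[]
After 3 (send(from=A, to=B, msg='bye')): A:[] B:[bye] C:[] D:[]
After 4 (process(B)): A:[] B:[] C:[] D:[]
After 5 (send(from=C, to=A, msg='ack')): A:[ack] B:[] C:[] D:[]
After 6 (send(from=A, to=B, msg='ping')): A:[ack] B:[ping] C:[] D:[]
After 7 (send(from=D, to=A, msg='hello')): A:[ack,hello] B:[ping] C:[] D:[]
After 8 (process(D)): A:[ack,hello] B:[ping] C:[] D:[]
After 9 (send(from=A, to=C, msg='pong')): A:[ack,hello] B:[ping] C:[pong] D:[]
After 10 (send(from=C, to=A, msg='sync')): A:[ack,hello,sync] B:[ping] C:[pong] D:[]
After 11 (send(from=A, to=C, msg='tick')): A:[ack,hello,sync] B:[ping] C:[pong,tick] D:[]

Answer: 0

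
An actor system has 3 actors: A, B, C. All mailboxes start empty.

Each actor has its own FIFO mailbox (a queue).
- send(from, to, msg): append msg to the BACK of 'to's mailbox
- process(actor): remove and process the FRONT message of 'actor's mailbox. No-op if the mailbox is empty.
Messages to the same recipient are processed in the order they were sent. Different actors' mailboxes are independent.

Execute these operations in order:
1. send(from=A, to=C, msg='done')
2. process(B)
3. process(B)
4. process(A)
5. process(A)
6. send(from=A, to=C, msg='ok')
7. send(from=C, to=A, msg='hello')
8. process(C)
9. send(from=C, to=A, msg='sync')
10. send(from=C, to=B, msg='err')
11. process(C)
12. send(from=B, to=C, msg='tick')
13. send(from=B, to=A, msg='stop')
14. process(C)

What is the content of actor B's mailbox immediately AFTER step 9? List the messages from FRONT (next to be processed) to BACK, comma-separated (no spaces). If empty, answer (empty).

After 1 (send(from=A, to=C, msg='done')): A:[] B:[] C:[done]
After 2 (process(B)): A:[] B:[] C:[done]
After 3 (process(B)): A:[] B:[] C:[done]
After 4 (process(A)): A:[] B:[] C:[done]
After 5 (process(A)): A:[] B:[] C:[done]
After 6 (send(from=A, to=C, msg='ok')): A:[] B:[] C:[done,ok]
After 7 (send(from=C, to=A, msg='hello')): A:[hello] B:[] C:[done,ok]
After 8 (process(C)): A:[hello] B:[] C:[ok]
After 9 (send(from=C, to=A, msg='sync')): A:[hello,sync] B:[] C:[ok]

(empty)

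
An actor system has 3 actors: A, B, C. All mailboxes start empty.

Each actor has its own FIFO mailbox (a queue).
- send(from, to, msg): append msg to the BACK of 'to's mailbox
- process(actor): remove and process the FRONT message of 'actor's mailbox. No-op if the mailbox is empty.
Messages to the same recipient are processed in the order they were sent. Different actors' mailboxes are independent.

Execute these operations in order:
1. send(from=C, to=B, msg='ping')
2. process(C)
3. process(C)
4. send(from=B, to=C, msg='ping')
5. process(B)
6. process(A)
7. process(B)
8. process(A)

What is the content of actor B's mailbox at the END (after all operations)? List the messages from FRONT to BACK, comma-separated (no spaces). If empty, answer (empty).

After 1 (send(from=C, to=B, msg='ping')): A:[] B:[ping] C:[]
After 2 (process(C)): A:[] B:[ping] C:[]
After 3 (process(C)): A:[] B:[ping] C:[]
After 4 (send(from=B, to=C, msg='ping')): A:[] B:[ping] C:[ping]
After 5 (process(B)): A:[] B:[] C:[ping]
After 6 (process(A)): A:[] B:[] C:[ping]
After 7 (process(B)): A:[] B:[] C:[ping]
After 8 (process(A)): A:[] B:[] C:[ping]

Answer: (empty)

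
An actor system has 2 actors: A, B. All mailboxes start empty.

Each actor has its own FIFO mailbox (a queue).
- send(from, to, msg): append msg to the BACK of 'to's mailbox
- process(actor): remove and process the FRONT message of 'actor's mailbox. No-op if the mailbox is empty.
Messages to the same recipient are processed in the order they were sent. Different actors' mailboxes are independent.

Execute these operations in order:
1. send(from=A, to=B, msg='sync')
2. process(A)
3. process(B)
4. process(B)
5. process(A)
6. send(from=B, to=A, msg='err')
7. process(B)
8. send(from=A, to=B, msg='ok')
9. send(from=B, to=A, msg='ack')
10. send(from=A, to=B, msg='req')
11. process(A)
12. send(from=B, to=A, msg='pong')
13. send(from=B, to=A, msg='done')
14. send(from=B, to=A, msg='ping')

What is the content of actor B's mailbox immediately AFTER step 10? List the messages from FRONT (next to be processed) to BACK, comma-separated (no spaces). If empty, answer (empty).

After 1 (send(from=A, to=B, msg='sync')): A:[] B:[sync]
After 2 (process(A)): A:[] B:[sync]
After 3 (process(B)): A:[] B:[]
After 4 (process(B)): A:[] B:[]
After 5 (process(A)): A:[] B:[]
After 6 (send(from=B, to=A, msg='err')): A:[err] B:[]
After 7 (process(B)): A:[err] B:[]
After 8 (send(from=A, to=B, msg='ok')): A:[err] B:[ok]
After 9 (send(from=B, to=A, msg='ack')): A:[err,ack] B:[ok]
After 10 (send(from=A, to=B, msg='req')): A:[err,ack] B:[ok,req]

ok,req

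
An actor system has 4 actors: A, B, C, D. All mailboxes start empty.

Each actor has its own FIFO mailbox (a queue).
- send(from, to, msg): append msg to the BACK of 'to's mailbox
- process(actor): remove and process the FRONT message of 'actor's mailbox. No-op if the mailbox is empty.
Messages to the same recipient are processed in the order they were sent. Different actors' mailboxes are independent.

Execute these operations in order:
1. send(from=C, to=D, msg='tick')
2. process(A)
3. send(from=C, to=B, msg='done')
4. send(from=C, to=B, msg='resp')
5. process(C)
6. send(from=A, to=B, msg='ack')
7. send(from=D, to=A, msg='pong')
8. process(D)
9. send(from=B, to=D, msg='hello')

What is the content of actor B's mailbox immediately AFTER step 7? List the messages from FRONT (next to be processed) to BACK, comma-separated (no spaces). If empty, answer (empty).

After 1 (send(from=C, to=D, msg='tick')): A:[] B:[] C:[] D:[tick]
After 2 (process(A)): A:[] B:[] C:[] D:[tick]
After 3 (send(from=C, to=B, msg='done')): A:[] B:[done] C:[] D:[tick]
After 4 (send(from=C, to=B, msg='resp')): A:[] B:[done,resp] C:[] D:[tick]
After 5 (process(C)): A:[] B:[done,resp] C:[] D:[tick]
After 6 (send(from=A, to=B, msg='ack')): A:[] B:[done,resp,ack] C:[] D:[tick]
After 7 (send(from=D, to=A, msg='pong')): A:[pong] B:[done,resp,ack] C:[] D:[tick]

done,resp,ack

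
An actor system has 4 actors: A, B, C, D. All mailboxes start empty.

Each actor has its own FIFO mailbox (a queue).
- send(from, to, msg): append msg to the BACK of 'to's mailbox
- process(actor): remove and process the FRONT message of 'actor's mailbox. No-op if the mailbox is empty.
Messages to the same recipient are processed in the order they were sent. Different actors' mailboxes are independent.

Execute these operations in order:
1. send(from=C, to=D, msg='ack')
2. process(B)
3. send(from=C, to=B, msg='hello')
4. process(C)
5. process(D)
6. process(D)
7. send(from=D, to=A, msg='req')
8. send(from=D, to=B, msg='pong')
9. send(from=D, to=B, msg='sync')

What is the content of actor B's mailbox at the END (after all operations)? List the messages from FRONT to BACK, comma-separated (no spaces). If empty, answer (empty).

After 1 (send(from=C, to=D, msg='ack')): A:[] B:[] C:[] D:[ack]
After 2 (process(B)): A:[] B:[] C:[] D:[ack]
After 3 (send(from=C, to=B, msg='hello')): A:[] B:[hello] C:[] D:[ack]
After 4 (process(C)): A:[] B:[hello] C:[] D:[ack]
After 5 (process(D)): A:[] B:[hello] C:[] D:[]
After 6 (process(D)): A:[] B:[hello] C:[] D:[]
After 7 (send(from=D, to=A, msg='req')): A:[req] B:[hello] C:[] D:[]
After 8 (send(from=D, to=B, msg='pong')): A:[req] B:[hello,pong] C:[] D:[]
After 9 (send(from=D, to=B, msg='sync')): A:[req] B:[hello,pong,sync] C:[] D:[]

Answer: hello,pong,sync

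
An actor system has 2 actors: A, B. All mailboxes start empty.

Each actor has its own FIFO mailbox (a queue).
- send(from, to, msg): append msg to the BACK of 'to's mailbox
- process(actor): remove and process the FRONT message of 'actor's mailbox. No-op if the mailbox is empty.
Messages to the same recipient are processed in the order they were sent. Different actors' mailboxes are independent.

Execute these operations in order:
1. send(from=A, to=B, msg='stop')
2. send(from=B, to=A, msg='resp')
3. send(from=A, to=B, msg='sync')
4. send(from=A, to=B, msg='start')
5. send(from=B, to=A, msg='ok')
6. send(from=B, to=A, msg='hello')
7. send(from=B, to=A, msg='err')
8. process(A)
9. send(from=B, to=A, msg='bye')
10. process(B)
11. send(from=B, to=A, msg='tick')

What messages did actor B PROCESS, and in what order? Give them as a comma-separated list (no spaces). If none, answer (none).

Answer: stop

Derivation:
After 1 (send(from=A, to=B, msg='stop')): A:[] B:[stop]
After 2 (send(from=B, to=A, msg='resp')): A:[resp] B:[stop]
After 3 (send(from=A, to=B, msg='sync')): A:[resp] B:[stop,sync]
After 4 (send(from=A, to=B, msg='start')): A:[resp] B:[stop,sync,start]
After 5 (send(from=B, to=A, msg='ok')): A:[resp,ok] B:[stop,sync,start]
After 6 (send(from=B, to=A, msg='hello')): A:[resp,ok,hello] B:[stop,sync,start]
After 7 (send(from=B, to=A, msg='err')): A:[resp,ok,hello,err] B:[stop,sync,start]
After 8 (process(A)): A:[ok,hello,err] B:[stop,sync,start]
After 9 (send(from=B, to=A, msg='bye')): A:[ok,hello,err,bye] B:[stop,sync,start]
After 10 (process(B)): A:[ok,hello,err,bye] B:[sync,start]
After 11 (send(from=B, to=A, msg='tick')): A:[ok,hello,err,bye,tick] B:[sync,start]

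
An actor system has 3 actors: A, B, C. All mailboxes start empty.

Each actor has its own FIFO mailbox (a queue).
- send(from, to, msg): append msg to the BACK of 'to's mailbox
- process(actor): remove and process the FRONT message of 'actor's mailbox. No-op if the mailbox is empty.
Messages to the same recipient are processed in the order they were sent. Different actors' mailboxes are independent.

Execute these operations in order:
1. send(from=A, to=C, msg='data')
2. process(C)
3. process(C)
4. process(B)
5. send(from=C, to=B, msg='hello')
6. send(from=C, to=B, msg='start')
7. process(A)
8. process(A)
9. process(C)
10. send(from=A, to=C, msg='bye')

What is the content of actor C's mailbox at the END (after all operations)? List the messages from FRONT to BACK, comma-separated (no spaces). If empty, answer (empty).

After 1 (send(from=A, to=C, msg='data')): A:[] B:[] C:[data]
After 2 (process(C)): A:[] B:[] C:[]
After 3 (process(C)): A:[] B:[] C:[]
After 4 (process(B)): A:[] B:[] C:[]
After 5 (send(from=C, to=B, msg='hello')): A:[] B:[hello] C:[]
After 6 (send(from=C, to=B, msg='start')): A:[] B:[hello,start] C:[]
After 7 (process(A)): A:[] B:[hello,start] C:[]
After 8 (process(A)): A:[] B:[hello,start] C:[]
After 9 (process(C)): A:[] B:[hello,start] C:[]
After 10 (send(from=A, to=C, msg='bye')): A:[] B:[hello,start] C:[bye]

Answer: bye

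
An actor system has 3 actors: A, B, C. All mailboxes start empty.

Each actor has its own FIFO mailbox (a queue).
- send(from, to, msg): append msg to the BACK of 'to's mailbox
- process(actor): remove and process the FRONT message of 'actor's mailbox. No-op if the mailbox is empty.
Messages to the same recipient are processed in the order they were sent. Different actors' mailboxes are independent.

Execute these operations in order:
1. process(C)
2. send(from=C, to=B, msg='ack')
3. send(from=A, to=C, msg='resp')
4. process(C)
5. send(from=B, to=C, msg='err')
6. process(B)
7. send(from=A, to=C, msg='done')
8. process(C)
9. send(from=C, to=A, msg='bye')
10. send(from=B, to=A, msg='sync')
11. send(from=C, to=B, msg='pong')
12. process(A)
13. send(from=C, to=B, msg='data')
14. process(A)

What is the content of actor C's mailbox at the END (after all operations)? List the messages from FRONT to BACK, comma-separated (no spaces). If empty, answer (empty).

Answer: done

Derivation:
After 1 (process(C)): A:[] B:[] C:[]
After 2 (send(from=C, to=B, msg='ack')): A:[] B:[ack] C:[]
After 3 (send(from=A, to=C, msg='resp')): A:[] B:[ack] C:[resp]
After 4 (process(C)): A:[] B:[ack] C:[]
After 5 (send(from=B, to=C, msg='err')): A:[] B:[ack] C:[err]
After 6 (process(B)): A:[] B:[] C:[err]
After 7 (send(from=A, to=C, msg='done')): A:[] B:[] C:[err,done]
After 8 (process(C)): A:[] B:[] C:[done]
After 9 (send(from=C, to=A, msg='bye')): A:[bye] B:[] C:[done]
After 10 (send(from=B, to=A, msg='sync')): A:[bye,sync] B:[] C:[done]
After 11 (send(from=C, to=B, msg='pong')): A:[bye,sync] B:[pong] C:[done]
After 12 (process(A)): A:[sync] B:[pong] C:[done]
After 13 (send(from=C, to=B, msg='data')): A:[sync] B:[pong,data] C:[done]
After 14 (process(A)): A:[] B:[pong,data] C:[done]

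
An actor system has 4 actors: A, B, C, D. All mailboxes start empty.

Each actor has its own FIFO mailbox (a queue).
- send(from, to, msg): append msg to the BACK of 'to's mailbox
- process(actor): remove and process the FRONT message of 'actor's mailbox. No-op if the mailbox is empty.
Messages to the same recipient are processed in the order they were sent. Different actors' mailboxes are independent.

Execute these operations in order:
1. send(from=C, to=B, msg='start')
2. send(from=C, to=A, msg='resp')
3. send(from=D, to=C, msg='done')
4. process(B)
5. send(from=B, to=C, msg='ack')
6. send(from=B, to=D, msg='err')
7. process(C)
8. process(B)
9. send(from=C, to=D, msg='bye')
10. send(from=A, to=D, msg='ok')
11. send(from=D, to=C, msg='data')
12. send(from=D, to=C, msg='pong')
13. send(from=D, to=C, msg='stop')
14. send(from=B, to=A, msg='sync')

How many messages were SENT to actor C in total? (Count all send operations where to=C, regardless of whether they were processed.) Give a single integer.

After 1 (send(from=C, to=B, msg='start')): A:[] B:[start] C:[] D:[]
After 2 (send(from=C, to=A, msg='resp')): A:[resp] B:[start] C:[] D:[]
After 3 (send(from=D, to=C, msg='done')): A:[resp] B:[start] C:[done] D:[]
After 4 (process(B)): A:[resp] B:[] C:[done] D:[]
After 5 (send(from=B, to=C, msg='ack')): A:[resp] B:[] C:[done,ack] D:[]
After 6 (send(from=B, to=D, msg='err')): A:[resp] B:[] C:[done,ack] D:[err]
After 7 (process(C)): A:[resp] B:[] C:[ack] D:[err]
After 8 (process(B)): A:[resp] B:[] C:[ack] D:[err]
After 9 (send(from=C, to=D, msg='bye')): A:[resp] B:[] C:[ack] D:[err,bye]
After 10 (send(from=A, to=D, msg='ok')): A:[resp] B:[] C:[ack] D:[err,bye,ok]
After 11 (send(from=D, to=C, msg='data')): A:[resp] B:[] C:[ack,data] D:[err,bye,ok]
After 12 (send(from=D, to=C, msg='pong')): A:[resp] B:[] C:[ack,data,pong] D:[err,bye,ok]
After 13 (send(from=D, to=C, msg='stop')): A:[resp] B:[] C:[ack,data,pong,stop] D:[err,bye,ok]
After 14 (send(from=B, to=A, msg='sync')): A:[resp,sync] B:[] C:[ack,data,pong,stop] D:[err,bye,ok]

Answer: 5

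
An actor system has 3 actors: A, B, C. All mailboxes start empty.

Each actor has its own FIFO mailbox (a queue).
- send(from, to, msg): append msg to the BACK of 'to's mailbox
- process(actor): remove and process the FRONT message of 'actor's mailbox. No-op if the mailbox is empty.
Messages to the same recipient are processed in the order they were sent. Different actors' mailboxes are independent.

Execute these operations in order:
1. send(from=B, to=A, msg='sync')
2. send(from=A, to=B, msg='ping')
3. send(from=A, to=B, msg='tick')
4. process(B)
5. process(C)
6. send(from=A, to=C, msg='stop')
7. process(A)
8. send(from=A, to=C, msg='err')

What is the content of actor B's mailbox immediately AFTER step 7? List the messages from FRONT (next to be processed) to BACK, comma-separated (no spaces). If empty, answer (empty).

After 1 (send(from=B, to=A, msg='sync')): A:[sync] B:[] C:[]
After 2 (send(from=A, to=B, msg='ping')): A:[sync] B:[ping] C:[]
After 3 (send(from=A, to=B, msg='tick')): A:[sync] B:[ping,tick] C:[]
After 4 (process(B)): A:[sync] B:[tick] C:[]
After 5 (process(C)): A:[sync] B:[tick] C:[]
After 6 (send(from=A, to=C, msg='stop')): A:[sync] B:[tick] C:[stop]
After 7 (process(A)): A:[] B:[tick] C:[stop]

tick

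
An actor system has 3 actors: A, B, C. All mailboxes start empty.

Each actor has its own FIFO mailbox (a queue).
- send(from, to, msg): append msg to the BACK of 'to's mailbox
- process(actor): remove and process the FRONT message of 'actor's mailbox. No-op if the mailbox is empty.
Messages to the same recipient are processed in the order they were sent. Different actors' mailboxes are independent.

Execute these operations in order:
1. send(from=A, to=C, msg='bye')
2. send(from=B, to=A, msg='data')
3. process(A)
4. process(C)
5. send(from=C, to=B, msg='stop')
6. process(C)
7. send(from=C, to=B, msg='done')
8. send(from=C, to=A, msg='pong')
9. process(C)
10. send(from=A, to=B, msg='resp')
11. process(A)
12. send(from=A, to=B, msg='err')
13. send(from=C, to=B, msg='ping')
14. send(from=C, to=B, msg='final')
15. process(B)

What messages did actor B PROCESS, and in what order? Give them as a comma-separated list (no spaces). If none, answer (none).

Answer: stop

Derivation:
After 1 (send(from=A, to=C, msg='bye')): A:[] B:[] C:[bye]
After 2 (send(from=B, to=A, msg='data')): A:[data] B:[] C:[bye]
After 3 (process(A)): A:[] B:[] C:[bye]
After 4 (process(C)): A:[] B:[] C:[]
After 5 (send(from=C, to=B, msg='stop')): A:[] B:[stop] C:[]
After 6 (process(C)): A:[] B:[stop] C:[]
After 7 (send(from=C, to=B, msg='done')): A:[] B:[stop,done] C:[]
After 8 (send(from=C, to=A, msg='pong')): A:[pong] B:[stop,done] C:[]
After 9 (process(C)): A:[pong] B:[stop,done] C:[]
After 10 (send(from=A, to=B, msg='resp')): A:[pong] B:[stop,done,resp] C:[]
After 11 (process(A)): A:[] B:[stop,done,resp] C:[]
After 12 (send(from=A, to=B, msg='err')): A:[] B:[stop,done,resp,err] C:[]
After 13 (send(from=C, to=B, msg='ping')): A:[] B:[stop,done,resp,err,ping] C:[]
After 14 (send(from=C, to=B, msg='final')): A:[] B:[stop,done,resp,err,ping,final] C:[]
After 15 (process(B)): A:[] B:[done,resp,err,ping,final] C:[]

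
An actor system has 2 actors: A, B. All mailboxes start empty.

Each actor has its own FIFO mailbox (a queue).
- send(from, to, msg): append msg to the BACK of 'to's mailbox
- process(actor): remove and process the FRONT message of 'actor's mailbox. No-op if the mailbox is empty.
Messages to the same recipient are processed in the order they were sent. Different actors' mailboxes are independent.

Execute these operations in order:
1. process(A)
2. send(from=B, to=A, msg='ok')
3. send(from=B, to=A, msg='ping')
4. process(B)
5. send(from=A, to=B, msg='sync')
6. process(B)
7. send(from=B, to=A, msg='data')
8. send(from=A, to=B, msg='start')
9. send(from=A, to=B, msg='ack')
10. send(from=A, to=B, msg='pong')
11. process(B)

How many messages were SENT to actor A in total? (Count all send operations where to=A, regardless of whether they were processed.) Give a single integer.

Answer: 3

Derivation:
After 1 (process(A)): A:[] B:[]
After 2 (send(from=B, to=A, msg='ok')): A:[ok] B:[]
After 3 (send(from=B, to=A, msg='ping')): A:[ok,ping] B:[]
After 4 (process(B)): A:[ok,ping] B:[]
After 5 (send(from=A, to=B, msg='sync')): A:[ok,ping] B:[sync]
After 6 (process(B)): A:[ok,ping] B:[]
After 7 (send(from=B, to=A, msg='data')): A:[ok,ping,data] B:[]
After 8 (send(from=A, to=B, msg='start')): A:[ok,ping,data] B:[start]
After 9 (send(from=A, to=B, msg='ack')): A:[ok,ping,data] B:[start,ack]
After 10 (send(from=A, to=B, msg='pong')): A:[ok,ping,data] B:[start,ack,pong]
After 11 (process(B)): A:[ok,ping,data] B:[ack,pong]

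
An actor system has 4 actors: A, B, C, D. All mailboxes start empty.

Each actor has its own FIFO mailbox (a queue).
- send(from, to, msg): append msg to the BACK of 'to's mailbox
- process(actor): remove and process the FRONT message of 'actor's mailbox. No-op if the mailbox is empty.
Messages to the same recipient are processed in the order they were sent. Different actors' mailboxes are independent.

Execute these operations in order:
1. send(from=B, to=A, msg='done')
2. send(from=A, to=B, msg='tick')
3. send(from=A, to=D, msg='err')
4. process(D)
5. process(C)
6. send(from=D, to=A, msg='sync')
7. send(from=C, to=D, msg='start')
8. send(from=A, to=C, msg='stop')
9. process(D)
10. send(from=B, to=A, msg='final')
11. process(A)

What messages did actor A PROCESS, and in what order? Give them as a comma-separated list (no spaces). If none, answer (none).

After 1 (send(from=B, to=A, msg='done')): A:[done] B:[] C:[] D:[]
After 2 (send(from=A, to=B, msg='tick')): A:[done] B:[tick] C:[] D:[]
After 3 (send(from=A, to=D, msg='err')): A:[done] B:[tick] C:[] D:[err]
After 4 (process(D)): A:[done] B:[tick] C:[] D:[]
After 5 (process(C)): A:[done] B:[tick] C:[] D:[]
After 6 (send(from=D, to=A, msg='sync')): A:[done,sync] B:[tick] C:[] D:[]
After 7 (send(from=C, to=D, msg='start')): A:[done,sync] B:[tick] C:[] D:[start]
After 8 (send(from=A, to=C, msg='stop')): A:[done,sync] B:[tick] C:[stop] D:[start]
After 9 (process(D)): A:[done,sync] B:[tick] C:[stop] D:[]
After 10 (send(from=B, to=A, msg='final')): A:[done,sync,final] B:[tick] C:[stop] D:[]
After 11 (process(A)): A:[sync,final] B:[tick] C:[stop] D:[]

Answer: done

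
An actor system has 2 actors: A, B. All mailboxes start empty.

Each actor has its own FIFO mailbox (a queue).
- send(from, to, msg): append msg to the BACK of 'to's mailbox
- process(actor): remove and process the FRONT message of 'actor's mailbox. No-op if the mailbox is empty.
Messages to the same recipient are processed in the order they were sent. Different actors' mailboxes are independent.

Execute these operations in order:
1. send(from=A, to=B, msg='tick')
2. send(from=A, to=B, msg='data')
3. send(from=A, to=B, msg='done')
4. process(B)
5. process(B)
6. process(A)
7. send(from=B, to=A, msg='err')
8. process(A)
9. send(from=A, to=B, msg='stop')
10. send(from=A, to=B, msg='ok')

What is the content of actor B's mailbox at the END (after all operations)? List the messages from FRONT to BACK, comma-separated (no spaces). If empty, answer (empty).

After 1 (send(from=A, to=B, msg='tick')): A:[] B:[tick]
After 2 (send(from=A, to=B, msg='data')): A:[] B:[tick,data]
After 3 (send(from=A, to=B, msg='done')): A:[] B:[tick,data,done]
After 4 (process(B)): A:[] B:[data,done]
After 5 (process(B)): A:[] B:[done]
After 6 (process(A)): A:[] B:[done]
After 7 (send(from=B, to=A, msg='err')): A:[err] B:[done]
After 8 (process(A)): A:[] B:[done]
After 9 (send(from=A, to=B, msg='stop')): A:[] B:[done,stop]
After 10 (send(from=A, to=B, msg='ok')): A:[] B:[done,stop,ok]

Answer: done,stop,ok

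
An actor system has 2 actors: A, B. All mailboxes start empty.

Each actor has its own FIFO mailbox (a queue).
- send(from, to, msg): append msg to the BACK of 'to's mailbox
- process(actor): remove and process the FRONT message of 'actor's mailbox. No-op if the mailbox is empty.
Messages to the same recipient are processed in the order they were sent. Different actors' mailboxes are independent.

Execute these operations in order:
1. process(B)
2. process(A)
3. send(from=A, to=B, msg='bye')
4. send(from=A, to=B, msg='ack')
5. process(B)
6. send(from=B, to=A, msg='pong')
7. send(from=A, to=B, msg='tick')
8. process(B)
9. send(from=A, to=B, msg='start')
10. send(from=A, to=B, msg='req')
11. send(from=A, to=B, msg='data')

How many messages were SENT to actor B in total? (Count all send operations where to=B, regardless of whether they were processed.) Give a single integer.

After 1 (process(B)): A:[] B:[]
After 2 (process(A)): A:[] B:[]
After 3 (send(from=A, to=B, msg='bye')): A:[] B:[bye]
After 4 (send(from=A, to=B, msg='ack')): A:[] B:[bye,ack]
After 5 (process(B)): A:[] B:[ack]
After 6 (send(from=B, to=A, msg='pong')): A:[pong] B:[ack]
After 7 (send(from=A, to=B, msg='tick')): A:[pong] B:[ack,tick]
After 8 (process(B)): A:[pong] B:[tick]
After 9 (send(from=A, to=B, msg='start')): A:[pong] B:[tick,start]
After 10 (send(from=A, to=B, msg='req')): A:[pong] B:[tick,start,req]
After 11 (send(from=A, to=B, msg='data')): A:[pong] B:[tick,start,req,data]

Answer: 6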